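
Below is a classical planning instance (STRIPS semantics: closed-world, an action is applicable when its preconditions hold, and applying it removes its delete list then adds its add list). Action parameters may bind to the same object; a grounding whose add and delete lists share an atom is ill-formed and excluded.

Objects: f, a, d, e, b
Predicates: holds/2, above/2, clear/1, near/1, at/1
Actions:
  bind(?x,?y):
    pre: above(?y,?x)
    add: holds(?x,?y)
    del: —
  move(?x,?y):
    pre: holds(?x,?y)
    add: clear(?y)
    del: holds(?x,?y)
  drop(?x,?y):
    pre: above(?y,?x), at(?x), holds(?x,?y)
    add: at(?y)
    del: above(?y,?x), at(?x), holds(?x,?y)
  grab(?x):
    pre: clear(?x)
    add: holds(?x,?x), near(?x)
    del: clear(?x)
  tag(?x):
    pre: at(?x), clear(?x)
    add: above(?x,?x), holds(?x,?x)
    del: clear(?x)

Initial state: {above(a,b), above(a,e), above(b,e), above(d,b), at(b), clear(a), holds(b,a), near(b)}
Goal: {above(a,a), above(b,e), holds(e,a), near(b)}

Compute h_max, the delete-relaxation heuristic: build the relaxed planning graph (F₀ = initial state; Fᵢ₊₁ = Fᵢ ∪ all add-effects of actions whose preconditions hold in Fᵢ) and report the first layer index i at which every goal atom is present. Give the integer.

F0 = init (8 atoms)
F1 = F0 ∪ {at(a), holds(a,a), holds(b,d), holds(e,a), holds(e,b), near(a)}  (14 atoms)
F2 = F1 ∪ {above(a,a), at(d), clear(b), clear(d)}  (18 atoms)
goal ⊆ F2  ⇒  h_max = 2

2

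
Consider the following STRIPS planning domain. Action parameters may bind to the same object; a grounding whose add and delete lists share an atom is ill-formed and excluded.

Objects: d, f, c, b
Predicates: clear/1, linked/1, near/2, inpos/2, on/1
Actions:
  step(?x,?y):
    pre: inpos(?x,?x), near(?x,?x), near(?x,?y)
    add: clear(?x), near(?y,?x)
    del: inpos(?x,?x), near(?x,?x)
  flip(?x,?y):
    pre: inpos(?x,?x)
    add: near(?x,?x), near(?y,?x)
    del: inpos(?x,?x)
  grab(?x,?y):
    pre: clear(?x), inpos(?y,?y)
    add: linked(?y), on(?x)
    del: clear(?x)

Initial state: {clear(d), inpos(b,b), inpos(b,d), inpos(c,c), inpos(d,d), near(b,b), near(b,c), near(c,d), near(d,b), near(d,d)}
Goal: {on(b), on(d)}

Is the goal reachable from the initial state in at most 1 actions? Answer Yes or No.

1. step(b,c)  →  {clear(b), clear(d), inpos(b,d), inpos(c,c), inpos(d,d), near(b,c), near(c,b), near(c,d), near(d,b), near(d,d)}
2. grab(d,d)  →  {clear(b), inpos(b,d), inpos(c,c), inpos(d,d), linked(d), near(b,c), near(c,b), near(c,d), near(d,b), near(d,d), on(d)}
3. grab(b,d)  →  {inpos(b,d), inpos(c,c), inpos(d,d), linked(d), near(b,c), near(c,b), near(c,d), near(d,b), near(d,d), on(b), on(d)}
optimal plan length = 3; 3 > 1

No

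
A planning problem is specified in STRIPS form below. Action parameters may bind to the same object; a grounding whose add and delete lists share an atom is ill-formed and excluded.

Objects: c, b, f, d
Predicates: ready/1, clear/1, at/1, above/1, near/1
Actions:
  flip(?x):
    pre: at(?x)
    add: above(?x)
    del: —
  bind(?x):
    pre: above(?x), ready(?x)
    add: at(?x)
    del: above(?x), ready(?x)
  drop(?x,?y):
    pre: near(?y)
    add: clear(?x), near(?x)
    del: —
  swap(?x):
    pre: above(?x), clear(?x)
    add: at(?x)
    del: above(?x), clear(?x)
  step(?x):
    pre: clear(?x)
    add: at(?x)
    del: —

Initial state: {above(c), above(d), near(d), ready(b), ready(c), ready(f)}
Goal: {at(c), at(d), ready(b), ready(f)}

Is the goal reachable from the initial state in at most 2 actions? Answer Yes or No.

1. bind(c)  →  {above(d), at(c), near(d), ready(b), ready(f)}
2. drop(d,d)  →  {above(d), at(c), clear(d), near(d), ready(b), ready(f)}
3. swap(d)  →  {at(c), at(d), near(d), ready(b), ready(f)}
optimal plan length = 3; 3 > 2

No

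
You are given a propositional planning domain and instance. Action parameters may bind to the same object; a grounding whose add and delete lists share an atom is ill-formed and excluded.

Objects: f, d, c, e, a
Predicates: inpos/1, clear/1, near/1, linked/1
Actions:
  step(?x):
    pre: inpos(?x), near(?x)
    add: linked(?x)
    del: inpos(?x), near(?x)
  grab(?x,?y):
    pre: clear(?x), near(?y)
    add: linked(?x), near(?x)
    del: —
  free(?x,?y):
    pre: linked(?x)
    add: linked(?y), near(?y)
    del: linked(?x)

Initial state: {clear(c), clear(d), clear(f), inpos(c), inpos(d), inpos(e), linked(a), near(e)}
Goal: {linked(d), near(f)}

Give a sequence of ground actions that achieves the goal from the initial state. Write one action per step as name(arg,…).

grab(f,e); grab(d,f)

1. grab(f,e)  →  {clear(c), clear(d), clear(f), inpos(c), inpos(d), inpos(e), linked(a), linked(f), near(e), near(f)}
2. grab(d,f)  →  {clear(c), clear(d), clear(f), inpos(c), inpos(d), inpos(e), linked(a), linked(d), linked(f), near(d), near(e), near(f)}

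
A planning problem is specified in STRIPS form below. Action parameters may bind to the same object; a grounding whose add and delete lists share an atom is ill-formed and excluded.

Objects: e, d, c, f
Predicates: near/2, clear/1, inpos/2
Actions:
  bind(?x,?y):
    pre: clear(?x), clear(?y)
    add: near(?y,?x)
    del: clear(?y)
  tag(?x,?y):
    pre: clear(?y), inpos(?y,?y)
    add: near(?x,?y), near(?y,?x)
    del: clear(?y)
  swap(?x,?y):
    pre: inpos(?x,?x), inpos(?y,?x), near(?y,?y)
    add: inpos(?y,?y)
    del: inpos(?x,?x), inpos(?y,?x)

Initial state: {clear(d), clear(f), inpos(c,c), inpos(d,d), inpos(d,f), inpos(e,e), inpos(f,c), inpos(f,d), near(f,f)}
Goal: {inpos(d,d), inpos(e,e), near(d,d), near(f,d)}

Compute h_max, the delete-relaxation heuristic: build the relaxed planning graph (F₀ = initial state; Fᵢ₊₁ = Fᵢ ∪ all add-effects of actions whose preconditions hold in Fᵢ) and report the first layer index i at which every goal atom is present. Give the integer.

F0 = init (9 atoms)
F1 = F0 ∪ {inpos(f,f), near(c,d), near(d,c), near(d,d), near(d,e), near(d,f), near(e,d), near(f,d)}  (17 atoms)
goal ⊆ F1  ⇒  h_max = 1

1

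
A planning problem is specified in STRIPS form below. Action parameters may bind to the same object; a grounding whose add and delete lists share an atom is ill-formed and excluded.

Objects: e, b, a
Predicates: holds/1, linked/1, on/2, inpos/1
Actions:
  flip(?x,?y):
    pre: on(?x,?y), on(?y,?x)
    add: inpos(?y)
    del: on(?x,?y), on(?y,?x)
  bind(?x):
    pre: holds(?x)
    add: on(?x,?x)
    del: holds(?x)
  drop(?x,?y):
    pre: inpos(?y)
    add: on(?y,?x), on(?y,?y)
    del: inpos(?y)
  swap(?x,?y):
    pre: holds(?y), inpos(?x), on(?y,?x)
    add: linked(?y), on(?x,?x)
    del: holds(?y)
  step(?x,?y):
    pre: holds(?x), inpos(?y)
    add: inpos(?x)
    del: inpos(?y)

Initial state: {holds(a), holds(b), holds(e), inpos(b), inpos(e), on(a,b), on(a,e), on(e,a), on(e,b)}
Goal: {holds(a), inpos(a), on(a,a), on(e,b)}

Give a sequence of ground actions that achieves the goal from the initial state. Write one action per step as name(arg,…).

step(a,e); swap(a,e)

1. step(a,e)  →  {holds(a), holds(b), holds(e), inpos(a), inpos(b), on(a,b), on(a,e), on(e,a), on(e,b)}
2. swap(a,e)  →  {holds(a), holds(b), inpos(a), inpos(b), linked(e), on(a,a), on(a,b), on(a,e), on(e,a), on(e,b)}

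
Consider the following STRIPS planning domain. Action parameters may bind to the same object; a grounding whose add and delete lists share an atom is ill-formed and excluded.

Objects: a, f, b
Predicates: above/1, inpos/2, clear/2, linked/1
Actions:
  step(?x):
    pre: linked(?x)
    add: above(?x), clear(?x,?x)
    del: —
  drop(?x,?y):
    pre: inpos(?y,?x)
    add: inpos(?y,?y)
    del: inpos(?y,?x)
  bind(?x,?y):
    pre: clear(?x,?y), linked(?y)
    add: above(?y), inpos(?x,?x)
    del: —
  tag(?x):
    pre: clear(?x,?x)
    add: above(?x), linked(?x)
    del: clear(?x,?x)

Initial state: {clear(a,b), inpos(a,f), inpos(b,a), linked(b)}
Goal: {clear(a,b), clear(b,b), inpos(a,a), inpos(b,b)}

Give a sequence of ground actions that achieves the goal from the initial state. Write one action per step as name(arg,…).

1. step(b)  →  {above(b), clear(a,b), clear(b,b), inpos(a,f), inpos(b,a), linked(b)}
2. drop(a,b)  →  {above(b), clear(a,b), clear(b,b), inpos(a,f), inpos(b,b), linked(b)}
3. drop(f,a)  →  {above(b), clear(a,b), clear(b,b), inpos(a,a), inpos(b,b), linked(b)}

step(b); drop(a,b); drop(f,a)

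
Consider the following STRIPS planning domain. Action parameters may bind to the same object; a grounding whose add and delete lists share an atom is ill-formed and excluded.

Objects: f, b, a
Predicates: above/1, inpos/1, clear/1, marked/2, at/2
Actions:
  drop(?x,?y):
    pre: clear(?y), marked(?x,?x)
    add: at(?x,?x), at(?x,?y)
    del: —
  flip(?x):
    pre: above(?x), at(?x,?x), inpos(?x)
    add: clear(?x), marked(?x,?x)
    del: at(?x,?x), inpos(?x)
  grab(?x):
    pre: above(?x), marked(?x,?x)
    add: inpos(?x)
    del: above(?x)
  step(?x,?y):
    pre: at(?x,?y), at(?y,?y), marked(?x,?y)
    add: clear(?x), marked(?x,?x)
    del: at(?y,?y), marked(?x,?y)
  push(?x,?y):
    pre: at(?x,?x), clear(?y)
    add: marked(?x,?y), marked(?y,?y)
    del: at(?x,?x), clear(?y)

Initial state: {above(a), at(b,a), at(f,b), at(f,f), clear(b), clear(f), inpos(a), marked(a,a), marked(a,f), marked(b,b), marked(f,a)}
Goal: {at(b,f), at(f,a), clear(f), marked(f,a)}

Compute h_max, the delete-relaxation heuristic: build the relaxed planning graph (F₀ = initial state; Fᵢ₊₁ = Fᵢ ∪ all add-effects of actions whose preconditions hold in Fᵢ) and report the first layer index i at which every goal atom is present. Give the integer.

3

F0 = init (11 atoms)
F1 = F0 ∪ {at(a,a), at(a,b), at(a,f), at(b,b), at(b,f), marked(f,b), marked(f,f)}  (18 atoms)
F2 = F1 ∪ {clear(a), marked(a,b), marked(b,f)}  (21 atoms)
F3 = F2 ∪ {at(f,a), marked(b,a)}  (23 atoms)
goal ⊆ F3  ⇒  h_max = 3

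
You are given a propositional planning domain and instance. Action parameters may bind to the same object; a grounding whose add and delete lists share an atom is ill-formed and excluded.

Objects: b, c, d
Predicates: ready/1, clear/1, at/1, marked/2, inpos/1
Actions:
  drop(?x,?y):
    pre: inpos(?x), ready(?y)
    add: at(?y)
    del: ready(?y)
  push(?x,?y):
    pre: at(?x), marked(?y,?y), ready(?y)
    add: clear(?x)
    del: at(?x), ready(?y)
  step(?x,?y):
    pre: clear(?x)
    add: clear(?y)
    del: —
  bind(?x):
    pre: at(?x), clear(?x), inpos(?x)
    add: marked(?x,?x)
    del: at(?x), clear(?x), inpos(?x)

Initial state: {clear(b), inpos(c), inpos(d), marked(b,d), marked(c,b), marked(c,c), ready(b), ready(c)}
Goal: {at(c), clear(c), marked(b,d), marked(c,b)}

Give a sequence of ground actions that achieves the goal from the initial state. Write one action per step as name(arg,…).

1. drop(c,c)  →  {at(c), clear(b), inpos(c), inpos(d), marked(b,d), marked(c,b), marked(c,c), ready(b)}
2. step(b,c)  →  {at(c), clear(b), clear(c), inpos(c), inpos(d), marked(b,d), marked(c,b), marked(c,c), ready(b)}

drop(c,c); step(b,c)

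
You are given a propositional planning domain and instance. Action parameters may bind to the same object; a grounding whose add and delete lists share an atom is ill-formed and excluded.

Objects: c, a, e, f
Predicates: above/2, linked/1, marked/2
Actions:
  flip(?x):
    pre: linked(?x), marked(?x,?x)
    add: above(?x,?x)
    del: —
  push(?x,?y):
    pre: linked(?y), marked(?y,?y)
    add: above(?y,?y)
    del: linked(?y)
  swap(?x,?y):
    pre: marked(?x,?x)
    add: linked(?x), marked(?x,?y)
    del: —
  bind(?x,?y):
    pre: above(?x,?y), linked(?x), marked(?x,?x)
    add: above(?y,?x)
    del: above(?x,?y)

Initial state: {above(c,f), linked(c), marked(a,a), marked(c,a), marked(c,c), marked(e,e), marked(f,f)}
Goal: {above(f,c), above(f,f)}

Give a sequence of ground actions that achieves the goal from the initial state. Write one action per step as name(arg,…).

swap(f,c); flip(f); bind(c,f)

1. swap(f,c)  →  {above(c,f), linked(c), linked(f), marked(a,a), marked(c,a), marked(c,c), marked(e,e), marked(f,c), marked(f,f)}
2. flip(f)  →  {above(c,f), above(f,f), linked(c), linked(f), marked(a,a), marked(c,a), marked(c,c), marked(e,e), marked(f,c), marked(f,f)}
3. bind(c,f)  →  {above(f,c), above(f,f), linked(c), linked(f), marked(a,a), marked(c,a), marked(c,c), marked(e,e), marked(f,c), marked(f,f)}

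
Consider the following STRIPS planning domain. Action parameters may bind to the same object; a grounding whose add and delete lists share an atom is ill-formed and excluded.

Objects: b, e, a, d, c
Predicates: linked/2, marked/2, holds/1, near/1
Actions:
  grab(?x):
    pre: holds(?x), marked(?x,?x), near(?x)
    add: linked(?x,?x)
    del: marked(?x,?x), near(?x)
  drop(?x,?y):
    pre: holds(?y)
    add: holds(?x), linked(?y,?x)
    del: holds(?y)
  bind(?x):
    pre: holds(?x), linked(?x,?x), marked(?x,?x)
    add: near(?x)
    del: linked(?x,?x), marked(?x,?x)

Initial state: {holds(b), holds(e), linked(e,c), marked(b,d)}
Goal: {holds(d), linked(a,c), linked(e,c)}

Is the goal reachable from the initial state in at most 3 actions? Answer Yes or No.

Yes

1. drop(a,b)  →  {holds(a), holds(e), linked(b,a), linked(e,c), marked(b,d)}
2. drop(d,e)  →  {holds(a), holds(d), linked(b,a), linked(e,c), linked(e,d), marked(b,d)}
3. drop(c,a)  →  {holds(c), holds(d), linked(a,c), linked(b,a), linked(e,c), linked(e,d), marked(b,d)}
optimal plan length = 3; 3 ≤ 3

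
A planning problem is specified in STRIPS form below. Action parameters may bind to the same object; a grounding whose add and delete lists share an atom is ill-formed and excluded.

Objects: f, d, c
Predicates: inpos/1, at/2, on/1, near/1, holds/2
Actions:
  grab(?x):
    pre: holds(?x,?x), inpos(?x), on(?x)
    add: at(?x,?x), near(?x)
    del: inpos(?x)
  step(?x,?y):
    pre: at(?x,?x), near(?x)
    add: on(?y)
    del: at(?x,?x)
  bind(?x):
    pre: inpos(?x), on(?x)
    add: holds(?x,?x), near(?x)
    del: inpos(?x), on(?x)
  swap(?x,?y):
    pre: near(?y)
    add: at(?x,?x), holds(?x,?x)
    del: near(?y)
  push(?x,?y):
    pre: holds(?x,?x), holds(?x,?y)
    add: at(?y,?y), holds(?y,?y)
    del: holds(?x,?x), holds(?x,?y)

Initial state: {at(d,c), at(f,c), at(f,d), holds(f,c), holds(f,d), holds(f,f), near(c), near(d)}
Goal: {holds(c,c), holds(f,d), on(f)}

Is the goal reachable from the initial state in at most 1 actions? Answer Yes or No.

No

1. swap(c,d)  →  {at(c,c), at(d,c), at(f,c), at(f,d), holds(c,c), holds(f,c), holds(f,d), holds(f,f), near(c)}
2. step(c,f)  →  {at(d,c), at(f,c), at(f,d), holds(c,c), holds(f,c), holds(f,d), holds(f,f), near(c), on(f)}
optimal plan length = 2; 2 > 1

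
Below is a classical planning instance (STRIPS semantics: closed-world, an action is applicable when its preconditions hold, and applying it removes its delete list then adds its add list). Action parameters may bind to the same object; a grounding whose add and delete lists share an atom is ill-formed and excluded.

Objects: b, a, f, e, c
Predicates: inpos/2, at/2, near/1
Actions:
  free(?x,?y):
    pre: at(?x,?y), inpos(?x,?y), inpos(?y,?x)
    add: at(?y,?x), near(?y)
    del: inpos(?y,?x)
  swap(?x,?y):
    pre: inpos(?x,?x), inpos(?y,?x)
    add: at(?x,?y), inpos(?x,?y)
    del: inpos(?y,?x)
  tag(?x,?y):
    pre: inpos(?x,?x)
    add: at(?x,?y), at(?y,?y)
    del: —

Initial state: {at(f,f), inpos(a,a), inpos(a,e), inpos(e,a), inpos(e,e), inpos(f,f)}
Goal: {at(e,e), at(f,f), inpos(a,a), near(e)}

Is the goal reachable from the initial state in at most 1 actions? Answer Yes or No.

No

1. tag(a,e)  →  {at(a,e), at(e,e), at(f,f), inpos(a,a), inpos(a,e), inpos(e,a), inpos(e,e), inpos(f,f)}
2. free(a,e)  →  {at(a,e), at(e,a), at(e,e), at(f,f), inpos(a,a), inpos(a,e), inpos(e,e), inpos(f,f), near(e)}
optimal plan length = 2; 2 > 1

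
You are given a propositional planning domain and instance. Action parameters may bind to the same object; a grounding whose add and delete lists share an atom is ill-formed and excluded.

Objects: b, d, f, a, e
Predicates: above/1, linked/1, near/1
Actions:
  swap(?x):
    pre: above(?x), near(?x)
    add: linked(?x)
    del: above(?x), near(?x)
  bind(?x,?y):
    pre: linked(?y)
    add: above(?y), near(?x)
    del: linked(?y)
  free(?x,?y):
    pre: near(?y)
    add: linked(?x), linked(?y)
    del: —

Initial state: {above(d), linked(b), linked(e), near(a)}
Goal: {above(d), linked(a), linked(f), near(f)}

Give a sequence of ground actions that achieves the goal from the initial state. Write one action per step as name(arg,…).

bind(f,b); free(f,a)

1. bind(f,b)  →  {above(b), above(d), linked(e), near(a), near(f)}
2. free(f,a)  →  {above(b), above(d), linked(a), linked(e), linked(f), near(a), near(f)}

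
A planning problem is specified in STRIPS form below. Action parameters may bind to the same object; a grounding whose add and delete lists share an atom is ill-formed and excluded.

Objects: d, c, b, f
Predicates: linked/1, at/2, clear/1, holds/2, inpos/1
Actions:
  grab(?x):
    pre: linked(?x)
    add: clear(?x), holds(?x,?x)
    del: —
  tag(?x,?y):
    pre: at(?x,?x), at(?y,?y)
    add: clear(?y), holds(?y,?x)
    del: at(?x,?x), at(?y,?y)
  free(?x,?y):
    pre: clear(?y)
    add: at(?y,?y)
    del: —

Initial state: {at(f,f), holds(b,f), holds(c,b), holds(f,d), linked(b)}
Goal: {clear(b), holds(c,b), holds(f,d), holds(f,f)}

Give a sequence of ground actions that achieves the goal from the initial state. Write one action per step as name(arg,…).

grab(b); tag(f,f)

1. grab(b)  →  {at(f,f), clear(b), holds(b,b), holds(b,f), holds(c,b), holds(f,d), linked(b)}
2. tag(f,f)  →  {clear(b), clear(f), holds(b,b), holds(b,f), holds(c,b), holds(f,d), holds(f,f), linked(b)}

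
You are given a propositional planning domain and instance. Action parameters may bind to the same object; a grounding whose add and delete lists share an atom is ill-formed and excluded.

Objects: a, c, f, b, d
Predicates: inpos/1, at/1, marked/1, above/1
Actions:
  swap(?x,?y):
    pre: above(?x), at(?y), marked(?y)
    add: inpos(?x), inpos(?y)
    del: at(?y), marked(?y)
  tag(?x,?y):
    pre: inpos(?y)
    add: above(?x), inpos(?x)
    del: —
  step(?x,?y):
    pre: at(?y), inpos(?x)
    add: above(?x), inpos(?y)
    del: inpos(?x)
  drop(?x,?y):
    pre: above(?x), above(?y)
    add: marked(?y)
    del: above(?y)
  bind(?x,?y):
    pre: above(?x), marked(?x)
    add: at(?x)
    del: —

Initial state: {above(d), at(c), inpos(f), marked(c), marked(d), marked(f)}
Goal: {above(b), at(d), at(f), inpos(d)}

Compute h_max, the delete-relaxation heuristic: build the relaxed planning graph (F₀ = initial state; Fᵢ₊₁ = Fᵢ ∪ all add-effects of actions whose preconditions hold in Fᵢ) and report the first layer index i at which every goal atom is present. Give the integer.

2

F0 = init (6 atoms)
F1 = F0 ∪ {above(a), above(b), above(c), above(f), at(d), inpos(a), inpos(b), inpos(c), inpos(d)}  (15 atoms)
F2 = F1 ∪ {at(f), marked(a), marked(b)}  (18 atoms)
goal ⊆ F2  ⇒  h_max = 2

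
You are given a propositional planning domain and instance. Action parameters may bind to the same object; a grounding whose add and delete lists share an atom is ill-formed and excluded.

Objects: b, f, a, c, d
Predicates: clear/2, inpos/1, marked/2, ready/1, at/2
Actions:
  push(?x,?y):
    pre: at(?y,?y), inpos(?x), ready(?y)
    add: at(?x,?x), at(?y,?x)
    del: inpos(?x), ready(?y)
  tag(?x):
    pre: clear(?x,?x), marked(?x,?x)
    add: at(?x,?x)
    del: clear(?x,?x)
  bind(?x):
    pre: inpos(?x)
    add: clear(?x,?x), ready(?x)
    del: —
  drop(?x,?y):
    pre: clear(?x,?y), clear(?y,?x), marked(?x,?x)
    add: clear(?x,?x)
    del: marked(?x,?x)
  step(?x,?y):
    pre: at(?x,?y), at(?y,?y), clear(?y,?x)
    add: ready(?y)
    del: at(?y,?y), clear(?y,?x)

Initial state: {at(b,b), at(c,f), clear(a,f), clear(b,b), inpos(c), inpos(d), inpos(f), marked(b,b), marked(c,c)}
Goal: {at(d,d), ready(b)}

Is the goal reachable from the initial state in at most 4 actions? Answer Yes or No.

Yes

1. bind(c)  →  {at(b,b), at(c,f), clear(a,f), clear(b,b), clear(c,c), inpos(c), inpos(d), inpos(f), marked(b,b), marked(c,c), ready(c)}
2. tag(c)  →  {at(b,b), at(c,c), at(c,f), clear(a,f), clear(b,b), inpos(c), inpos(d), inpos(f), marked(b,b), marked(c,c), ready(c)}
3. push(d,c)  →  {at(b,b), at(c,c), at(c,d), at(c,f), at(d,d), clear(a,f), clear(b,b), inpos(c), inpos(f), marked(b,b), marked(c,c)}
4. step(b,b)  →  {at(c,c), at(c,d), at(c,f), at(d,d), clear(a,f), inpos(c), inpos(f), marked(b,b), marked(c,c), ready(b)}
optimal plan length = 4; 4 ≤ 4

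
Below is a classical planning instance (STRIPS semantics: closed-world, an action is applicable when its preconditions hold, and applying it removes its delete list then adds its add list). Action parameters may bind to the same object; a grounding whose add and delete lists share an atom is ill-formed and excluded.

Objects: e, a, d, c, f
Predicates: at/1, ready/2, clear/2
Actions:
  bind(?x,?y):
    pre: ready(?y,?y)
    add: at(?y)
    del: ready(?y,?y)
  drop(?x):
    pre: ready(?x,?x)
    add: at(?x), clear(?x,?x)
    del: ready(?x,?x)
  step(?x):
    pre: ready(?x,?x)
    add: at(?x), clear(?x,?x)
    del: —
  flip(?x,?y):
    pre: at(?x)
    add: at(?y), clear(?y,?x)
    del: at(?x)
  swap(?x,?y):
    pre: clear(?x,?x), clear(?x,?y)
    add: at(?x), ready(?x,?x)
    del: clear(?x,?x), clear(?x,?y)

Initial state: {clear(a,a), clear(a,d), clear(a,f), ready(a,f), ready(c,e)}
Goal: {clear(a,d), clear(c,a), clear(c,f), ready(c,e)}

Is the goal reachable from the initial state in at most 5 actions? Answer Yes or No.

Yes

1. swap(a,a)  →  {at(a), clear(a,d), clear(a,f), ready(a,a), ready(a,f), ready(c,e)}
2. flip(a,c)  →  {at(c), clear(a,d), clear(a,f), clear(c,a), ready(a,a), ready(a,f), ready(c,e)}
3. flip(c,f)  →  {at(f), clear(a,d), clear(a,f), clear(c,a), clear(f,c), ready(a,a), ready(a,f), ready(c,e)}
4. flip(f,c)  →  {at(c), clear(a,d), clear(a,f), clear(c,a), clear(c,f), clear(f,c), ready(a,a), ready(a,f), ready(c,e)}
optimal plan length = 4; 4 ≤ 5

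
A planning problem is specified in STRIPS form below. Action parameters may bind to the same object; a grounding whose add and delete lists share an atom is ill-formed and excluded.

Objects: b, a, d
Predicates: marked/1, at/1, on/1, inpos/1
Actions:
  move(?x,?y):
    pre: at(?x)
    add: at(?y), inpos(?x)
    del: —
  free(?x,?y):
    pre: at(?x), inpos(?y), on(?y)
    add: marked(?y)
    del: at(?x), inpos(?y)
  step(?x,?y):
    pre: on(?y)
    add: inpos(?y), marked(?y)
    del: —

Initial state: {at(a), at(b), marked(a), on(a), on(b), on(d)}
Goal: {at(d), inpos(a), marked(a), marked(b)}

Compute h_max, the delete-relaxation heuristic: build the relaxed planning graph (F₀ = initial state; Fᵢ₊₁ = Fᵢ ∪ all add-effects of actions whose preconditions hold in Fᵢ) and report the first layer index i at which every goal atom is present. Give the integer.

1

F0 = init (6 atoms)
F1 = F0 ∪ {at(d), inpos(a), inpos(b), inpos(d), marked(b), marked(d)}  (12 atoms)
goal ⊆ F1  ⇒  h_max = 1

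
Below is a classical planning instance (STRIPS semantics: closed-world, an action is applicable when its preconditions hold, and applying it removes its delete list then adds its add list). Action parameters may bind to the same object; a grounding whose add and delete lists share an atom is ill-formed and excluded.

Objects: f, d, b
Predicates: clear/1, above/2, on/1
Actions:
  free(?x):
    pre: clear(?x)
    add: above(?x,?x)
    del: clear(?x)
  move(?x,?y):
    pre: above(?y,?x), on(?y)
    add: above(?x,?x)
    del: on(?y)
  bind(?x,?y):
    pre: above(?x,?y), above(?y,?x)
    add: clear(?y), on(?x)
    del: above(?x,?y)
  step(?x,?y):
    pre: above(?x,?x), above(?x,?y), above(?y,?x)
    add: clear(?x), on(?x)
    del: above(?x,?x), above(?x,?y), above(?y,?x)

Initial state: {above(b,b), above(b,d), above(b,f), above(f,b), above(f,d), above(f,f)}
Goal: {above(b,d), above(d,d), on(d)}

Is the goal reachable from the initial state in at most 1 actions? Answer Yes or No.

No

1. bind(f,f)  →  {above(b,b), above(b,d), above(b,f), above(f,b), above(f,d), clear(f), on(f)}
2. move(d,f)  →  {above(b,b), above(b,d), above(b,f), above(d,d), above(f,b), above(f,d), clear(f)}
3. bind(d,d)  →  {above(b,b), above(b,d), above(b,f), above(f,b), above(f,d), clear(d), clear(f), on(d)}
4. free(d)  →  {above(b,b), above(b,d), above(b,f), above(d,d), above(f,b), above(f,d), clear(f), on(d)}
optimal plan length = 4; 4 > 1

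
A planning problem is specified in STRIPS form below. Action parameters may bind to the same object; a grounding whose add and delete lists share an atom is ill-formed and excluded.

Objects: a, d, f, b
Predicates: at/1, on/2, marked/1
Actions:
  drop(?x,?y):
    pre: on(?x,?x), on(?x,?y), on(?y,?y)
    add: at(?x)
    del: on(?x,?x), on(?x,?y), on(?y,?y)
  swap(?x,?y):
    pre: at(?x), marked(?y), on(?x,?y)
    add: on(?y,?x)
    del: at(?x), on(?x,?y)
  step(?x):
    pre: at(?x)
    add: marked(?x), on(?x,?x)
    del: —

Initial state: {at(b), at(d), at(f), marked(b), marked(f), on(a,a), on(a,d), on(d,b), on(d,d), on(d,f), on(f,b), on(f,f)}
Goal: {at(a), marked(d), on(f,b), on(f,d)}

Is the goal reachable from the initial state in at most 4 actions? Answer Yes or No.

1. drop(a,a)  →  {at(a), at(b), at(d), at(f), marked(b), marked(f), on(a,d), on(d,b), on(d,d), on(d,f), on(f,b), on(f,f)}
2. step(d)  →  {at(a), at(b), at(d), at(f), marked(b), marked(d), marked(f), on(a,d), on(d,b), on(d,d), on(d,f), on(f,b), on(f,f)}
3. swap(d,f)  →  {at(a), at(b), at(f), marked(b), marked(d), marked(f), on(a,d), on(d,b), on(d,d), on(f,b), on(f,d), on(f,f)}
optimal plan length = 3; 3 ≤ 4

Yes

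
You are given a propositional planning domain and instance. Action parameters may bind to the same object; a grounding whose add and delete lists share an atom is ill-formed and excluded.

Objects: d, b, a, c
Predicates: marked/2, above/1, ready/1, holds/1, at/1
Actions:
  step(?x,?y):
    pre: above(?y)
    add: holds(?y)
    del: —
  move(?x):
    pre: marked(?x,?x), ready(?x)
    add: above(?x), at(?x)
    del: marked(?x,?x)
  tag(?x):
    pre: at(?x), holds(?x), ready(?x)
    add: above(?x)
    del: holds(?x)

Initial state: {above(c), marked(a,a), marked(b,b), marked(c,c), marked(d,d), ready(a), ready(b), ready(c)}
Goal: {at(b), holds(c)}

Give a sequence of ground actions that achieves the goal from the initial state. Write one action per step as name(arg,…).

step(d,c); move(b)

1. step(d,c)  →  {above(c), holds(c), marked(a,a), marked(b,b), marked(c,c), marked(d,d), ready(a), ready(b), ready(c)}
2. move(b)  →  {above(b), above(c), at(b), holds(c), marked(a,a), marked(c,c), marked(d,d), ready(a), ready(b), ready(c)}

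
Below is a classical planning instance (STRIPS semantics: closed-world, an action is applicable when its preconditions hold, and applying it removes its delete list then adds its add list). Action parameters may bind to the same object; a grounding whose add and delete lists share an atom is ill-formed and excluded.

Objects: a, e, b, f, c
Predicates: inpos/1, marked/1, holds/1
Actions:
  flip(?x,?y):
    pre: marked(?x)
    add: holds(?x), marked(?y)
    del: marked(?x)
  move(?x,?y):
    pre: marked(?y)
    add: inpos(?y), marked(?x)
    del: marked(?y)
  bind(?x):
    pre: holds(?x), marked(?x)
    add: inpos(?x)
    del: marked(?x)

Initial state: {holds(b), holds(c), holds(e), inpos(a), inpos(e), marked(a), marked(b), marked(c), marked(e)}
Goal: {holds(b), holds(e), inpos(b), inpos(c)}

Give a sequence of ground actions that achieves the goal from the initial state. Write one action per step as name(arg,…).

1. move(a,b)  →  {holds(b), holds(c), holds(e), inpos(a), inpos(b), inpos(e), marked(a), marked(c), marked(e)}
2. move(a,c)  →  {holds(b), holds(c), holds(e), inpos(a), inpos(b), inpos(c), inpos(e), marked(a), marked(e)}

move(a,b); move(a,c)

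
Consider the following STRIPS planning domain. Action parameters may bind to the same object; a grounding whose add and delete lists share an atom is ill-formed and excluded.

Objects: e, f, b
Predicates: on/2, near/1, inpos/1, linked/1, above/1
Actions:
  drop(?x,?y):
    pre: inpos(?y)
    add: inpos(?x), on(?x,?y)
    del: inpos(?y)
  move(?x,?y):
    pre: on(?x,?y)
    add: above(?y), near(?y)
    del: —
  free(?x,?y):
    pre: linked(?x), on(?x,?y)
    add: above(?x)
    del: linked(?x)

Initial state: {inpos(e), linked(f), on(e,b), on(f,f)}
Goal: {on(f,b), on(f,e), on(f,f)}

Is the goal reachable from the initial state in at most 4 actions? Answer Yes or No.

Yes

1. drop(f,e)  →  {inpos(f), linked(f), on(e,b), on(f,e), on(f,f)}
2. drop(b,f)  →  {inpos(b), linked(f), on(b,f), on(e,b), on(f,e), on(f,f)}
3. drop(f,b)  →  {inpos(f), linked(f), on(b,f), on(e,b), on(f,b), on(f,e), on(f,f)}
optimal plan length = 3; 3 ≤ 4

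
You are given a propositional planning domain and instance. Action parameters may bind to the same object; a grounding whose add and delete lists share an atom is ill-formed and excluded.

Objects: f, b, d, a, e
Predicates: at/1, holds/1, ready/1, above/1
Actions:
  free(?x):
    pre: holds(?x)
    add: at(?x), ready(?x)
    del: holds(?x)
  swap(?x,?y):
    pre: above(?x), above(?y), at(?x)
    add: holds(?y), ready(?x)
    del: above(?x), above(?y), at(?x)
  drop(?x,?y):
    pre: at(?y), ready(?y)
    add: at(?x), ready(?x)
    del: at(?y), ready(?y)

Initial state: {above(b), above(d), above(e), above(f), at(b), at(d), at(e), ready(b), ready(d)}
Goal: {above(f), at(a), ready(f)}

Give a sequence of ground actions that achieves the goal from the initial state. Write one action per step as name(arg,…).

drop(f,b); drop(a,d)

1. drop(f,b)  →  {above(b), above(d), above(e), above(f), at(d), at(e), at(f), ready(d), ready(f)}
2. drop(a,d)  →  {above(b), above(d), above(e), above(f), at(a), at(e), at(f), ready(a), ready(f)}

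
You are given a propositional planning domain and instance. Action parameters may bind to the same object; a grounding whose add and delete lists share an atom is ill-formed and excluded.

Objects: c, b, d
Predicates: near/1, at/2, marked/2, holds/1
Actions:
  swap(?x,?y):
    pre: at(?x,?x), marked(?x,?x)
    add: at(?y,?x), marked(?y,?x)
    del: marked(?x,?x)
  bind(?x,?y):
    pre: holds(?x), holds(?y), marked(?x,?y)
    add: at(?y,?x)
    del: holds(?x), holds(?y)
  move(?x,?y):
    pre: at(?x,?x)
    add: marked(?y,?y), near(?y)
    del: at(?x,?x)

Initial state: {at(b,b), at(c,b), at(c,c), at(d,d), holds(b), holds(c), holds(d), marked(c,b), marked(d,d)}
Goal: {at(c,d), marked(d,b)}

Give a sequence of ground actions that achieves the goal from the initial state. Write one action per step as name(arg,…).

swap(d,c); move(c,b); swap(b,d)

1. swap(d,c)  →  {at(b,b), at(c,b), at(c,c), at(c,d), at(d,d), holds(b), holds(c), holds(d), marked(c,b), marked(c,d)}
2. move(c,b)  →  {at(b,b), at(c,b), at(c,d), at(d,d), holds(b), holds(c), holds(d), marked(b,b), marked(c,b), marked(c,d), near(b)}
3. swap(b,d)  →  {at(b,b), at(c,b), at(c,d), at(d,b), at(d,d), holds(b), holds(c), holds(d), marked(c,b), marked(c,d), marked(d,b), near(b)}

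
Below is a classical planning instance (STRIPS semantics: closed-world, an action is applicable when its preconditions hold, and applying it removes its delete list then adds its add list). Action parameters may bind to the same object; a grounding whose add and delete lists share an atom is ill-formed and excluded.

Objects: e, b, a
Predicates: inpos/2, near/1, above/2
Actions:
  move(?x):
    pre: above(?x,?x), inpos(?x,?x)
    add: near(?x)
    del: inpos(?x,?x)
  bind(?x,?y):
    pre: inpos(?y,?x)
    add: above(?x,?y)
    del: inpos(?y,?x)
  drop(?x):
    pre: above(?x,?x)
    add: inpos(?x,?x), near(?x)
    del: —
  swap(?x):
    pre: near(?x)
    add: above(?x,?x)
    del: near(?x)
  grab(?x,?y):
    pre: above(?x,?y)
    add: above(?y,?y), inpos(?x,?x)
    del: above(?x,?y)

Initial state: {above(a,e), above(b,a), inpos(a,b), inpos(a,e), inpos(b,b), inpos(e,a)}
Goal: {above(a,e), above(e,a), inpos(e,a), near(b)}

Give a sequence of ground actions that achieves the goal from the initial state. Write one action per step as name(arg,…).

1. bind(e,a)  →  {above(a,e), above(b,a), above(e,a), inpos(a,b), inpos(b,b), inpos(e,a)}
2. bind(b,b)  →  {above(a,e), above(b,a), above(b,b), above(e,a), inpos(a,b), inpos(e,a)}
3. drop(b)  →  {above(a,e), above(b,a), above(b,b), above(e,a), inpos(a,b), inpos(b,b), inpos(e,a), near(b)}

bind(e,a); bind(b,b); drop(b)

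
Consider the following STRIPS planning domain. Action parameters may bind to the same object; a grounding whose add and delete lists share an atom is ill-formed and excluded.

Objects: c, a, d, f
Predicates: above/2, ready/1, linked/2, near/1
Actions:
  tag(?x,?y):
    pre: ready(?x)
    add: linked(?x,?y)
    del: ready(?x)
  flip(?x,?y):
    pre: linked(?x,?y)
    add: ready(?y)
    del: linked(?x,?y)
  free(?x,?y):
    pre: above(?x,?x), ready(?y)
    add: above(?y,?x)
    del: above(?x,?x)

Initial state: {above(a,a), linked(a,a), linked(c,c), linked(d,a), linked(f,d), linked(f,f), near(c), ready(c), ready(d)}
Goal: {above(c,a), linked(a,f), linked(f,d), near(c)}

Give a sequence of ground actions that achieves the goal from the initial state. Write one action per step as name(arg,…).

flip(a,a); tag(a,f); free(a,c)

1. flip(a,a)  →  {above(a,a), linked(c,c), linked(d,a), linked(f,d), linked(f,f), near(c), ready(a), ready(c), ready(d)}
2. tag(a,f)  →  {above(a,a), linked(a,f), linked(c,c), linked(d,a), linked(f,d), linked(f,f), near(c), ready(c), ready(d)}
3. free(a,c)  →  {above(c,a), linked(a,f), linked(c,c), linked(d,a), linked(f,d), linked(f,f), near(c), ready(c), ready(d)}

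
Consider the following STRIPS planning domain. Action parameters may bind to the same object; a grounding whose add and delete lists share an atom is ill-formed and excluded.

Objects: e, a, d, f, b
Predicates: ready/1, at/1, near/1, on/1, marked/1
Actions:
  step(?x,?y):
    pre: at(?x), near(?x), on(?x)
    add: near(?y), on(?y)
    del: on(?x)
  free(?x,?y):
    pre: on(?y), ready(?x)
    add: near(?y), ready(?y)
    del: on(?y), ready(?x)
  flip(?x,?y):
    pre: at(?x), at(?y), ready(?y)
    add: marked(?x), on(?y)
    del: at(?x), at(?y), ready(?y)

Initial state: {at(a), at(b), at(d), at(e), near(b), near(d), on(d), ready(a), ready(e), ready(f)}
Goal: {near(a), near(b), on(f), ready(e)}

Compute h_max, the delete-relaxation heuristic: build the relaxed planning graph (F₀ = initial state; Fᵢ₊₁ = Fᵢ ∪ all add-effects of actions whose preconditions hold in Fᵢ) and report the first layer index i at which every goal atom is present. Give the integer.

1

F0 = init (10 atoms)
F1 = F0 ∪ {marked(a), marked(b), marked(d), marked(e), near(a), near(e), near(f), on(a), on(b), on(e), on(f), ready(d)}  (22 atoms)
goal ⊆ F1  ⇒  h_max = 1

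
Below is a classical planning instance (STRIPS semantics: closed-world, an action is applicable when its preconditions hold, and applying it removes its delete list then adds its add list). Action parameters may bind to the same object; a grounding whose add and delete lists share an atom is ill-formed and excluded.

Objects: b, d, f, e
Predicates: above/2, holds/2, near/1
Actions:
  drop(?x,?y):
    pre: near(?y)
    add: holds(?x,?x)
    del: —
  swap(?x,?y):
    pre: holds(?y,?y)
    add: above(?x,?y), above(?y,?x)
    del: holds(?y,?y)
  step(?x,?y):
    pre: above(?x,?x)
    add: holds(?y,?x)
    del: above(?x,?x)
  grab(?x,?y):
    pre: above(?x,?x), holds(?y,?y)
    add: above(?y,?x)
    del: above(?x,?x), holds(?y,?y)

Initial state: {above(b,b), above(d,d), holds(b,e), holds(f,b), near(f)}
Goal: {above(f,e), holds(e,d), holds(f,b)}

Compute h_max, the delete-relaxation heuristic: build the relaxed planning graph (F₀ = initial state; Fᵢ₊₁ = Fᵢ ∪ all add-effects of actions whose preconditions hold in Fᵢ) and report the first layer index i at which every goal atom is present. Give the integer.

2

F0 = init (5 atoms)
F1 = F0 ∪ {holds(b,b), holds(b,d), holds(d,b), holds(d,d), holds(e,b), holds(e,d), holds(e,e), holds(f,d), holds(f,f)}  (14 atoms)
F2 = F1 ∪ {above(b,d), above(b,e), above(b,f), above(d,b), above(d,e), above(d,f), above(e,b), above(e,d), above(e,e), above(e,f), above(f,b), above(f,d), above(f,e), above(f,f)}  (28 atoms)
goal ⊆ F2  ⇒  h_max = 2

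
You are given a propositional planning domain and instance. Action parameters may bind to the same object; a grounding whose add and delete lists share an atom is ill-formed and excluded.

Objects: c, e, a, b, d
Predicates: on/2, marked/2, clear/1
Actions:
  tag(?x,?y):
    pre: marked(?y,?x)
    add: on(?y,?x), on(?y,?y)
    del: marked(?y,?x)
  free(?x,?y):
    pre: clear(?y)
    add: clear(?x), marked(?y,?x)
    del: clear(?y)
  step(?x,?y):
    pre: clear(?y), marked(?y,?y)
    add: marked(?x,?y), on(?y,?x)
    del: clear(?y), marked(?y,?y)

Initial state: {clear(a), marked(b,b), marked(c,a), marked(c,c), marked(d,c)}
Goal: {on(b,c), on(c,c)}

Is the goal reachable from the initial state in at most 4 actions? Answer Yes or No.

1. tag(c,c)  →  {clear(a), marked(b,b), marked(c,a), marked(d,c), on(c,c)}
2. free(b,a)  →  {clear(b), marked(a,b), marked(b,b), marked(c,a), marked(d,c), on(c,c)}
3. step(c,b)  →  {marked(a,b), marked(c,a), marked(c,b), marked(d,c), on(b,c), on(c,c)}
optimal plan length = 3; 3 ≤ 4

Yes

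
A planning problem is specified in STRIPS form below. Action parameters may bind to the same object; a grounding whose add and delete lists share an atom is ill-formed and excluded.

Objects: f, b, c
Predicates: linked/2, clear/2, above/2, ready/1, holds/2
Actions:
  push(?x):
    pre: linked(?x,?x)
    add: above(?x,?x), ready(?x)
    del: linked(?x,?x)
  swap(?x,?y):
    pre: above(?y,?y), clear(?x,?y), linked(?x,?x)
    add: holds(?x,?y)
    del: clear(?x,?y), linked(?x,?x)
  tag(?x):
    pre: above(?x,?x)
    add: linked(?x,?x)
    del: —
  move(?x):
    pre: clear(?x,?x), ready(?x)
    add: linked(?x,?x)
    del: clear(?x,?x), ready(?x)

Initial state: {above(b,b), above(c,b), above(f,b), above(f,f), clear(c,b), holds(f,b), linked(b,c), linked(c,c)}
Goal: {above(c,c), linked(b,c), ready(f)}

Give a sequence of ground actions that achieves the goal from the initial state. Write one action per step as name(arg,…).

1. push(c)  →  {above(b,b), above(c,b), above(c,c), above(f,b), above(f,f), clear(c,b), holds(f,b), linked(b,c), ready(c)}
2. tag(f)  →  {above(b,b), above(c,b), above(c,c), above(f,b), above(f,f), clear(c,b), holds(f,b), linked(b,c), linked(f,f), ready(c)}
3. push(f)  →  {above(b,b), above(c,b), above(c,c), above(f,b), above(f,f), clear(c,b), holds(f,b), linked(b,c), ready(c), ready(f)}

push(c); tag(f); push(f)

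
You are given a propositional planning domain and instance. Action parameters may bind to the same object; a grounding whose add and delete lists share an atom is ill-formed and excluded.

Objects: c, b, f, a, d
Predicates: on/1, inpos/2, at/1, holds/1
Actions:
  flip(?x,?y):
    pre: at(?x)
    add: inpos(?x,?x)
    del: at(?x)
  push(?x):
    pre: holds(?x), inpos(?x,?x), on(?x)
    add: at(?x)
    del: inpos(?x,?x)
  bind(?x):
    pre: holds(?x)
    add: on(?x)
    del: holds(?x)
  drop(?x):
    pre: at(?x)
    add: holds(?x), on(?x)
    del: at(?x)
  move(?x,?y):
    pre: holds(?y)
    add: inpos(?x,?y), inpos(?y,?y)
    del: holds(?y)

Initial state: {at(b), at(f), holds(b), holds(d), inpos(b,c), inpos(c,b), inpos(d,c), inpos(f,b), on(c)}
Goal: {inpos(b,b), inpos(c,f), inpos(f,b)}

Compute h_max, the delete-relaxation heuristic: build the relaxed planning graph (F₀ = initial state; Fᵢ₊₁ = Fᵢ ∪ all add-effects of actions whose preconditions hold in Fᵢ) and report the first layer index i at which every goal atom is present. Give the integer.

F0 = init (9 atoms)
F1 = F0 ∪ {holds(f), inpos(a,b), inpos(a,d), inpos(b,b), inpos(b,d), inpos(c,d), inpos(d,b), inpos(d,d), inpos(f,d), inpos(f,f), on(b), on(d), on(f)}  (22 atoms)
F2 = F1 ∪ {at(d), inpos(a,f), inpos(b,f), inpos(c,f), inpos(d,f)}  (27 atoms)
goal ⊆ F2  ⇒  h_max = 2

2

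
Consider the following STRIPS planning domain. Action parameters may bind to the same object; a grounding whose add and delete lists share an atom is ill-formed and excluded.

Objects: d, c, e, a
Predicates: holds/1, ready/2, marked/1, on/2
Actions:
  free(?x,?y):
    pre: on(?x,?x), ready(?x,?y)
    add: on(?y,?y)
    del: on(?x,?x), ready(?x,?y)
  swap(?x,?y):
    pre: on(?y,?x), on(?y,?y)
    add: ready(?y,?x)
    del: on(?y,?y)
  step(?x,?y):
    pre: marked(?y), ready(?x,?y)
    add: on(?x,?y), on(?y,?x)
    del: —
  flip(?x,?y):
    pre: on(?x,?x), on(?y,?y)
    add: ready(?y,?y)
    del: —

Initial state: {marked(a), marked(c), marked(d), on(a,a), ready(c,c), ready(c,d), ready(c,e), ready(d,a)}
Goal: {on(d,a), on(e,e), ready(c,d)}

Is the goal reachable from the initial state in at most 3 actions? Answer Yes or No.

Yes

1. step(d,a)  →  {marked(a), marked(c), marked(d), on(a,a), on(a,d), on(d,a), ready(c,c), ready(c,d), ready(c,e), ready(d,a)}
2. step(c,c)  →  {marked(a), marked(c), marked(d), on(a,a), on(a,d), on(c,c), on(d,a), ready(c,c), ready(c,d), ready(c,e), ready(d,a)}
3. free(c,e)  →  {marked(a), marked(c), marked(d), on(a,a), on(a,d), on(d,a), on(e,e), ready(c,c), ready(c,d), ready(d,a)}
optimal plan length = 3; 3 ≤ 3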